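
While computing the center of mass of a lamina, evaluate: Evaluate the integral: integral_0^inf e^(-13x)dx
integral_0^inf e^(-13x) dx=[-1/13*e^(-13x)]_0^inf
=0 - (-1/13)=1/13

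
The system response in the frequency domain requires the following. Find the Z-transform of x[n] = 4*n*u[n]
Z{n * u[n]}=z/(z-1)^2
By linearity: Z{4 * n * u[n]}=4z/(z-1)^2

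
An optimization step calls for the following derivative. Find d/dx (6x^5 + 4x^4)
Power rule: d/dx(ax^n)=n·a·x^(n-1)
Term by term: 30·x^4+16·x^3

Answer: 30x^4+16x^3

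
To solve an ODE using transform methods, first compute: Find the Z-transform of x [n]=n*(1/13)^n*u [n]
Using the property Z{n*a^n*u[n]} = az/(z-a)^2
With a = 1/13: X(z) = (1/13)z/(z - 1/13)^2, |z| > 1/13

Answer: (1/13)z/(z - 1/13)^2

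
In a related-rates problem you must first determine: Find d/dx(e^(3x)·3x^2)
Product rule: (fg)'=f'g + fg'
f=e^(3x), f'=3·e^(3x)
g=3x^2, g'=6x

Answer: 9·e^(3x)·x^2 + 6·e^(3x)·x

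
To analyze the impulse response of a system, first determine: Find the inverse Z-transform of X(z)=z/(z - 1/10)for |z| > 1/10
Standard pair: z/(z-a) <-> a^n*u[n] for causal signals
With a=1/10: x[n]=(1/10)^n*u[n]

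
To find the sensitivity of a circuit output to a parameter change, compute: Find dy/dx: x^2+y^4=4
Differentiate: 2x+4y^3·(dy/dx)=0
dy/dx=-2x/(4y^3)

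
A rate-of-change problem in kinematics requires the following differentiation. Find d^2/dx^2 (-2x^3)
Apply power rule 2 times:
d^1: -6x^2
d^2: -12x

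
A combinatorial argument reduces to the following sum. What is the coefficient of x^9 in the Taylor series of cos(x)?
cos(x) has only even powers. Coefficient of x^9 = 0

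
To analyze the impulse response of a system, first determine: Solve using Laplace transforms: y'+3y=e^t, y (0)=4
Take L: sY - 4 + 3Y=1/(s-1)
Y(s + 3)=1/(s-1) + 4
Y=1/((s-1)(s + 3)) + 4/(s + 3)
Partial fractions: 1/((s-1)(s + 3))=(1/4)/(s-1) - (1/4)/(s + 3)
So Y=(1/4)/(s-1) + (15/4)/(s + 3)
Inverse Laplace transform (L^(-1){1/(s-1)}=e^t, L^(-1){1/(s + 3)}=e^(-3t)):

Answer: y(t)=(1/4)·e^t + (15/4)·e^(-3t)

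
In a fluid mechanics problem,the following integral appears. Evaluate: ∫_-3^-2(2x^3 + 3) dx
Step 1: Find antiderivative F(x) = (1/2)x^4+3x
Step 2: F(-2) - F(-3) = 2 - (63/2) = -59/2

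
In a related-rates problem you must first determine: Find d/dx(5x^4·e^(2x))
Product rule: (fg)'=f'g + fg'
f=5x^4, f'=20x^3
g=e^(2x), g'=2·e^(2x)

Answer: 20x^3·e^(2x) + 10x^4·e^(2x)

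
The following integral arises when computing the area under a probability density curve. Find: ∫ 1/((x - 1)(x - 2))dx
Partial fractions: 1/((x-1)(x-2)) = A/(x-1) + B/(x-2)
A = -1, B = 1
∫ [-1· 1/(x-1) + 1· 1/(x-2)] dx
= (1)[ln|x-2| - ln|x-1|] + C

Answer: ln|(x-2)/(x-1)| + C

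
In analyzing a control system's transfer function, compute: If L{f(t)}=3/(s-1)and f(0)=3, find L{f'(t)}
L{f'(t)} = s·F(s) - f(0) = 3s/(s-1)-3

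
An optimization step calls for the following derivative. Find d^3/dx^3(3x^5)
Apply power rule 3 times:
d^1: 15x^4
d^2: 60x^3
d^3: 180x^2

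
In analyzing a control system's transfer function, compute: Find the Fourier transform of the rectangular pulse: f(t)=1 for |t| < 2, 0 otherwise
F(omega)=integral from -2 to 2 of e^(-j * omega * t) dt
=2 * sin(2 * omega)/omega=4 * sinc(2 * omega/pi)

Answer: 2 * sin(2 * omega)/omega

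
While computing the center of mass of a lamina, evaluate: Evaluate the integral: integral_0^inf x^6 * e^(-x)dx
This is a Gamma integral. Substitute u=1x:
integral_0^inf x^6 * e^(-x) dx=(1/1^7) integral_0^inf u^6 * e^(-u) du
=Gamma(7)/1^7=6!/1^7=720/1

Answer: 720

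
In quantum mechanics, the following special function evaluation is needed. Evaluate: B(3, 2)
B(x,y)=Γ(x)Γ(y)/Γ(x + y)=(x-1)!(y-1)!/(x + y-1)!
B(3,2)=2!·1!/4!=1/12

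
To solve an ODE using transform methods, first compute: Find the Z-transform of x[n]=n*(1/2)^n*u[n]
Using the property Z{n*a^n*u[n]} = az/(z-a)^2
With a = 1/2: X(z) = (1/2)z/(z - 1/2)^2, |z| > 1/2

Answer: (1/2)z/(z - 1/2)^2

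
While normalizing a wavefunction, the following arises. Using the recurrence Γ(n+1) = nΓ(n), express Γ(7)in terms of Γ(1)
Γ(7)=6Γ(6)=6·5Γ(5)=...=6!·Γ(1)=720·Γ(1)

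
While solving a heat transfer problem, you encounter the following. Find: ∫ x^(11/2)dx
Power rule: ∫ x^(11/2) dx = x^(13/2)/(13/2) + C

Answer: (2/13)·x^(13/2) + C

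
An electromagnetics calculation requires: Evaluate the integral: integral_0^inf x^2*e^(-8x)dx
This is a Gamma integral. Substitute u=8x (du=8 dx):
integral_0^inf x^2 * e^(-8x) dx=(1/8^3) integral_0^inf u^2 * e^(-u) du
=Gamma(3)/8^3=2!/8^3=2/512

Answer: 1/256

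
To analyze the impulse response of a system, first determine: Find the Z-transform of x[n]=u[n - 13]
Using the time-shift property: Z{u[n-13]} = z^(-13) * z/(z-1)
= z^(-12)/(z-1)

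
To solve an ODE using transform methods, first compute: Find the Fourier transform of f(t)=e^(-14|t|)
Using the standard pair: F{e^(-a|t|)}=2a/(a^2 + omega^2)
With a=14: F(omega)=28/(196 + omega^2)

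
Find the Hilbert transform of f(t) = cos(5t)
The Hilbert transform shifts each frequency component by -pi/2.
H{cos(wt)}=sin(wt)
With w=5: H{cos(5t)}=sin(5t)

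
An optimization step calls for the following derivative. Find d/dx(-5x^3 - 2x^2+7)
Power rule: d/dx(ax^n) = n·a·x^(n-1)
Term by term: -15·x^2-4·x

Answer: -15x^2-4x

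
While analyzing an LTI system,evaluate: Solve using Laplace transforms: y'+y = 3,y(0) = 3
Take L of both sides: sY(s)-3+Y(s) = 3/s
Y(s)(s+1) = 3/s+3
Y(s) = 3/(s(s+1))+3/(s+1)
Partial fractions: 3/(s(s+1)) = 3/s - 3/(s+1)
So Y(s) = 3/s
Inverse transform (L^(-1){1/s} = 1, L^(-1){1/(s+1)} = e^(-t)):

Answer: y(t) = 3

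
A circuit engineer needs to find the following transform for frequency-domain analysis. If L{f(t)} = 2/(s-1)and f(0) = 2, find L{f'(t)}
L{f'(t)} = s·F(s) - f(0) = 2s/(s-1)-2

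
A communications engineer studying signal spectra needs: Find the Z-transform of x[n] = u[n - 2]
Using the time-shift property: Z{u[n-2]}=z^(-2)*z/(z-1)
=z^(-1)/(z-1)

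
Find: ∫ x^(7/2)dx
Power rule: ∫ x^(7/2) dx = x^(9/2)/(9/2) + C

Answer: (2/9)·x^(9/2) + C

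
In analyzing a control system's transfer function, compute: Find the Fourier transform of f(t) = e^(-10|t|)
Using the standard pair: F{e^(-a|t|)} = 2a/(a^2+omega^2)
With a = 10: F(omega) = 20/(100+omega^2)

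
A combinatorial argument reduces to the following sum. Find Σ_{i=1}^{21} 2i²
=2·n(n+1)(2n+1)/6=2·21·22·43/6=6622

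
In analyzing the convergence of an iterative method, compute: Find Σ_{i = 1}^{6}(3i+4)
= 3·Σ i + 4·6 = 3·21 + 24 = 87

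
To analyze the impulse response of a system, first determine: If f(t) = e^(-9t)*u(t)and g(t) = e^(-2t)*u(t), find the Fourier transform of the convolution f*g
By the convolution theorem: F{f * g} = F(omega) * G(omega)
F(omega) = 1/(9+j * omega), G(omega) = 1/(2+j * omega)
F{f * g} = 1/((9+j * omega)(2+j * omega))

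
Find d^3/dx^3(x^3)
Apply power rule 3 times:
d^1: 3x^2
d^2: 6x
d^3: 6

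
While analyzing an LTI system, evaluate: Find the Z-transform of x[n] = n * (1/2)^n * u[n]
Using the property Z{n*a^n*u[n]}=az/(z-a)^2
With a=1/2: X(z)=(1/2)z/(z - 1/2)^2, |z| > 1/2

Answer: (1/2)z/(z - 1/2)^2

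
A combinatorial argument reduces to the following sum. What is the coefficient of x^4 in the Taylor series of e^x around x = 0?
Taylor series of e^x = Σ x^n/n!
Coefficient of x^4 = 1/4! = 1/24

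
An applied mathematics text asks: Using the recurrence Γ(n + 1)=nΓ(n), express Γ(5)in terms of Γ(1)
Γ(5) = 4Γ(4) = 4·3Γ(3) = ... = 4!·Γ(1) = 24·Γ(1)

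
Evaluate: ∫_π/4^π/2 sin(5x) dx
Antiderivative: -cos(5x)/5
Evaluate at bounds: [-cos(5·π/2)/5] - [-cos(5·π/4)/5]
=(-(0)+(-√2/2))/5=-√2/10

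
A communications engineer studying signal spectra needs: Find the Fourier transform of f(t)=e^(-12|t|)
Using the standard pair: F{e^(-a|t|)} = 2a/(a^2+omega^2)
With a = 12: F(omega) = 24/(144+omega^2)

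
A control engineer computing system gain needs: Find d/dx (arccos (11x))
d/dx[arccos(u)] = -u'/√(1-u²), u = 11x, u' = 11

Answer: -11/√(1-121x²)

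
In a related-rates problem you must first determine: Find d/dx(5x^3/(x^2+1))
Quotient rule: (f/g)' = (f'g - fg')/g²
f = 5x^3, f' = 15x^2
g = x^2+1, g' = 2x

Answer: (15x^2·(x^2+1)-10x^4)/(x^2+1)²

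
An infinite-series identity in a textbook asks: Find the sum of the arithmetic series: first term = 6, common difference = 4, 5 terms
Last term: a_n = 6+(5-1)·4 = 22
Sum = n(a_1+a_n)/2 = 5(6+22)/2 = 70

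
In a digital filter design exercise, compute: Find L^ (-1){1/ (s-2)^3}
L^(-1){1/(s-a)^n} = t^(n-1)·e^(at)/(n-1)!
Here a = 2, n = 3: t^2·e^(2t)/2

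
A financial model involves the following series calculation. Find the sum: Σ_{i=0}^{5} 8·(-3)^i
Geometric series: S=a(1 - r^n)/(1 - r)
a=8, r=-3, n=6
S=8(1 - 729)/4=-1456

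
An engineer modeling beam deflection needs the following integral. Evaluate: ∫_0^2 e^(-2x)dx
Antiderivative: (1/(-2))e^(-2x)
Evaluate: (1/(-2))(e^-4-1)

Answer: (e^-4-1)/(-2)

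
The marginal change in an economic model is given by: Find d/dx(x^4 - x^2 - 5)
Power rule: d/dx(ax^n) = n·a·x^(n-1)
Term by term: 4·x^3 - 2·x

Answer: 4x^3 - 2x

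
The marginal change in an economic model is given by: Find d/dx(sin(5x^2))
Chain rule: d/dx[sin(u)]=cos(u)·u' where u=5x^2
u'=10x

Answer: 10x·cos(5x^2)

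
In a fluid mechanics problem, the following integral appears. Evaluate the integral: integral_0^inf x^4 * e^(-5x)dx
This is a Gamma integral. Substitute u=5x (du=5 dx):
integral_0^inf x^4*e^(-5x) dx=(1/5^5) integral_0^inf u^4*e^(-u) du
=Gamma(5)/5^5=4!/5^5=24/3125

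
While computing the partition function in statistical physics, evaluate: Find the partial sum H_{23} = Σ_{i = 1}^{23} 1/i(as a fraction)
H_23=1+1/2+1/3+...+1/23
=444316699/118982864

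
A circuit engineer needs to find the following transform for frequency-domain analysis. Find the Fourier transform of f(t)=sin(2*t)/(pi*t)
sin(W * t)/(pi * t) = (W/pi) * sinc(W * t/pi) is the impulse response of the ideal low-pass filter with cutoff W (here W = 2).
Its Fourier transform is a rectangular function:
F(omega) = 1 for |omega| < 2, 0 otherwise

Answer: rect(omega/4) [i.e., 1 for |omega| < 2, 0 otherwise]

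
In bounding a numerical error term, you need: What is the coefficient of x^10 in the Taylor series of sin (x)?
sin(x) has only odd powers. Coefficient of x^10 = 0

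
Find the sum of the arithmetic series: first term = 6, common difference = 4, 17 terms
Last term: a_n = 6+(17-1)·4 = 70
Sum = n(a_1+a_n)/2 = 17(6+70)/2 = 646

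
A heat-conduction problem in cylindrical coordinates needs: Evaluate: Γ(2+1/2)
Γ(n+1/2) = (2n)!√π/(4^n·n!)
= 24√π/(16·2) = (3/4)·√π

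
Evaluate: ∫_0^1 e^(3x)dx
Antiderivative: (1/3)e^(3x)
Evaluate: (1/3)(e^3-1)

Answer: (e^3-1)/3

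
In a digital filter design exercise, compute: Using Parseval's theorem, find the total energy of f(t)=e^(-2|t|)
Parseval's theorem: E = integral |f(t)|^2 dt = (1/2pi) integral |F(omega)|^2 domega
E = integral_{-inf}^{inf} e^(-4|t|) dt = 2 * integral_0^inf e^(-4t) dt = 2/(2 * 2) = 1/2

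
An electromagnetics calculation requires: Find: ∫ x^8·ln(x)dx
By parts: u=ln(x), dv=x^8 dx
du=1/x dx, v=x^9/9
=x^9·ln(x)/9 - ∫ x^8/9 dx
=x^9·ln(x)/9 - x^9/81 + C

Answer: x^9(ln(x)/9 - 1/81) + C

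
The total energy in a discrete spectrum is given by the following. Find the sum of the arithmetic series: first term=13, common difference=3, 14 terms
Last term: a_n=13 + (14 - 1)·3=52
Sum=n(a_1 + a_n)/2=14(13 + 52)/2=455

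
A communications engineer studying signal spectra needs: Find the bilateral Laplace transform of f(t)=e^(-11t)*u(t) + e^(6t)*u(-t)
For e^(-11t)*u(t): L=1/(s+11), Re(s) > -11
For e^(6t)*u(-t): L=-1/(s-6), Re(s) < 6
Combined: F(s)=1/(s+11)-1/(s-6), -11 < Re(s) < 6

Answer: 1/(s+11)-1/(s-6), ROC: -11 < Re(s) < 6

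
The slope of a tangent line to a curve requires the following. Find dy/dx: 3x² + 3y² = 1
Differentiate: 6x+6y·(dy/dx)=0
dy/dx=-6x/(6y)=-1·(x/y)

Answer: dy/dx=-1·(x/y)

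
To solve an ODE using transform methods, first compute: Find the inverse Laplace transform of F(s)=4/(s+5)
L^(-1){4/(s-a)} = c·e^(at)
Here a = -5, c = 4

Answer: 4e^(-5t)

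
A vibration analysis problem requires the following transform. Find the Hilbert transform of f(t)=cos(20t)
The Hilbert transform shifts each frequency component by -pi/2.
H{cos(wt)} = sin(wt)
With w = 20: H{cos(20t)} = sin(20t)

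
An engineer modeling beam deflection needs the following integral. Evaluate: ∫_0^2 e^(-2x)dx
Antiderivative: (1/(-2))e^(-2x)
Evaluate: (1/(-2))(e^-4-1)

Answer: (e^-4-1)/(-2)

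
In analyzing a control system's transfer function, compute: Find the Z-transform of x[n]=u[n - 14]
Using the time-shift property: Z{u[n-14]} = z^(-14) * z/(z-1)
= z^(-13)/(z-1)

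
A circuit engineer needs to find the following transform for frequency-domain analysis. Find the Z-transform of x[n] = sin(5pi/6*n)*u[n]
Z{sin(w0*n)*u[n]} = z*sin(w0)/(z^2-2z*cos(w0)+1)
With w0 = 5pi/6: X(z) = z*sin(5pi/6)/(z^2-2z*cos(5pi/6)+1)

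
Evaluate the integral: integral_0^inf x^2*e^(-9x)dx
This is a Gamma integral. Substitute u=9x (du=9 dx):
integral_0^inf x^2*e^(-9x) dx=(1/9^3) integral_0^inf u^2*e^(-u) du
=Gamma(3)/9^3=2!/9^3=2/729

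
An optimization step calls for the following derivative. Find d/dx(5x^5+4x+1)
Power rule: d/dx(ax^n)=n·a·x^(n-1)
Term by term: 25·x^4 + 4

Answer: 25x^4 + 4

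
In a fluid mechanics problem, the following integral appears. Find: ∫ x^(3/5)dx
Power rule: ∫ x^(3/5) dx=x^(8/5)/(8/5)+C

Answer: (5/8)·x^(8/5)+C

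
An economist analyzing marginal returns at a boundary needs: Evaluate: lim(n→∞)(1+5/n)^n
This is the definition of e^5: lim(1 + 5/n)^n=e^5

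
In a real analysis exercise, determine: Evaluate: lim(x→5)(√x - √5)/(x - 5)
Multiply by conjugate (√x+√5)/(√x+√5):
=(x - 5)/((x - 5)(√x+√5))=1/(√x+√5)
As x → 5: 1/(2√5)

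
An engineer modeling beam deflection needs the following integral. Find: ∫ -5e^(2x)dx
Since d/dx[e^(2x)] = 2e^(2x), we get -5/2 e^(2x) + C

Answer: (-5/2)e^(2x) + C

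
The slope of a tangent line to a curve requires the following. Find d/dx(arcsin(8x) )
d/dx[arcsin(u)] = u'/√(1-u²), u = 8x, u' = 8

Answer: 8/√(1 - 64x²)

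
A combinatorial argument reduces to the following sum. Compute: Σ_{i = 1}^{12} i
Using formula: Σ i^1 = n(n+1)/2 = 12·13/2 = 78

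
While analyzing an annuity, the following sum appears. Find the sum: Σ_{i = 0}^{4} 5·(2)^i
Geometric series: S = a(1 - r^n)/(1 - r)
a = 5, r = 2, n = 5
S = 5(1-32)/-1 = 155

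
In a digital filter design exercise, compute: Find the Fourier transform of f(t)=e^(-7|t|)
Using the standard pair: F{e^(-a|t|)} = 2a/(a^2 + omega^2)
With a = 7: F(omega) = 14/(49 + omega^2)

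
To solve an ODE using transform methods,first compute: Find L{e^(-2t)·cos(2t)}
First shifting: L{e^(at)f(t)}=F(s-a)
L{cos(2t)}=s/(s²+4)
Shift: (s+2)/((s+2)²+4)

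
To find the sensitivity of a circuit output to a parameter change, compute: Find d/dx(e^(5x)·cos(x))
Product rule: (fg)' = f'g+fg'
f = e^(5x), f' = 5·e^(5x)
g = cos(x), g' = -sin(x)

Answer: 5·e^(5x)·cos(x) - e^(5x)·sin(x)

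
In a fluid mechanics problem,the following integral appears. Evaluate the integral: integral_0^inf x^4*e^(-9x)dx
This is a Gamma integral. Substitute u=9x (du=9 dx):
integral_0^inf x^4 * e^(-9x) dx=(1/9^5) integral_0^inf u^4 * e^(-u) du
=Gamma(5)/9^5=4!/9^5=24/59049

Answer: 8/19683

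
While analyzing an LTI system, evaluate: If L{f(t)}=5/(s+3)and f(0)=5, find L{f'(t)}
L{f'(t)} = s·F(s) - f(0) = 5s/(s + 3) - 5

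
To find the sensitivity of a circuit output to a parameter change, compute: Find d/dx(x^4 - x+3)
Power rule: d/dx(ax^n)=n·a·x^(n-1)
Term by term: 4·x^3-1

Answer: 4x^3-1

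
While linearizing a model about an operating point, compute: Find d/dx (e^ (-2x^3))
Chain rule: d/dx[e^u] = e^u · u' where u = -2x^3
u' = -6x^2

Answer: -6x^2·e^(-2x^3)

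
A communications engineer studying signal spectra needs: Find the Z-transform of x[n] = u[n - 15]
Using the time-shift property: Z{u[n-15]} = z^(-15)*z/(z-1)
= z^(-14)/(z-1)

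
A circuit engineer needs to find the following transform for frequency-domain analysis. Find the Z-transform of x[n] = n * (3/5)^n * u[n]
Using the property Z{n * a^n * u[n]} = az/(z-a)^2
With a = 3/5: X(z) = (3/5)z/(z - 3/5)^2, |z| > 3/5

Answer: (3/5)z/(z - 3/5)^2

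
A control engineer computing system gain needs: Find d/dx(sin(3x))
Chain rule: d/dx[sin(u)]=cos(u)·u' where u=3x
u'=3

Answer: 3·cos(3x)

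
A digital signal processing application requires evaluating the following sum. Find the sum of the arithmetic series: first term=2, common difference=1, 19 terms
Last term: a_n = 2+(19-1)·1 = 20
Sum = n(a_1+a_n)/2 = 19(2+20)/2 = 209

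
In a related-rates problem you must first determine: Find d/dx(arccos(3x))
d/dx[arccos(u)]=-u'/√(1-u²), u=3x, u'=3

Answer: -3/√(1 - 9x²)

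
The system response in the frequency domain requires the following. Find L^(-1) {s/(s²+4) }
L^(-1){s/(s² + w²)} = cos(wt)
Here w = 2

Answer: cos(2t)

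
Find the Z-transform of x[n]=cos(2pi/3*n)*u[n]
Z{cos(w0 * n) * u[n]}=z(z - cos(w0))/(z^2-2z * cos(w0)+1)
With w0=2pi/3: X(z)=z(z - cos(2pi/3))/(z^2-2z * cos(2pi/3)+1)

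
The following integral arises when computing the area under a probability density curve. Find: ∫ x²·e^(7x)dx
Integration by parts twice:
First: u=x², dv=e^(7x) dx => x²e^(7x)/7 - (2/7)∫ xe^(7x) dx
Second (∫ xe^(7x) dx): xe^(7x)/7 - e^(7x)/49
Combining: e^(7x)(x²/7-2x/49+2/343)+C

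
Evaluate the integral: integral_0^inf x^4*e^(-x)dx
This is a Gamma integral. Substitute u = 1x:
integral_0^inf x^4*e^(-x) dx = (1/1^5) integral_0^inf u^4*e^(-u) du
= Gamma(5)/1^5 = 4!/1^5 = 24/1

Answer: 24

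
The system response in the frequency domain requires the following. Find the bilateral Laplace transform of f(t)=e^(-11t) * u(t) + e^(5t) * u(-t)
For e^(-11t) * u(t): L=1/(s+11), Re(s) > -11
For e^(5t) * u(-t): L=-1/(s-5), Re(s) < 5
Combined: F(s)=1/(s+11)-1/(s-5), -11 < Re(s) < 5

Answer: 1/(s+11)-1/(s-5), ROC: -11 < Re(s) < 5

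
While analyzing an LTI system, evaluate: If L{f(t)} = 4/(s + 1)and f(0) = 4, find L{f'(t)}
L{f'(t)}=s·F(s) - f(0)=4s/(s+1)-4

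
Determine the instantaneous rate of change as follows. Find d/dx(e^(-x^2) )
Chain rule: d/dx[e^u]=e^u · u' where u=-x^2
u'=-2x

Answer: -2x·e^(-x^2)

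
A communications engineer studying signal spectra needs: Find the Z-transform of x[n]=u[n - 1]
Using the time-shift property: Z{u[n-1]}=z^(-1) * z/(z-1)
=z^(0)/(z-1)

Answer: 1/(z-1)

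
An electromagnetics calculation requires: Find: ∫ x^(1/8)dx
Power rule: ∫ x^(1/8) dx = x^(9/8)/(9/8)+C

Answer: (8/9)·x^(9/8)+C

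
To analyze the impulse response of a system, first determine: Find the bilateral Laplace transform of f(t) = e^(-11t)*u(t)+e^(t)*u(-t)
For e^(-11t) * u(t): L=1/(s+11), Re(s) > -11
For e^(t) * u(-t): L=-1/(s-1), Re(s) < 1
Combined: F(s)=1/(s+11)-1/(s-1), -11 < Re(s) < 1

Answer: 1/(s+11)-1/(s-1), ROC: -11 < Re(s) < 1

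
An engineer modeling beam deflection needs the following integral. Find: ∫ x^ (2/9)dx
Power rule: ∫ x^(2/9) dx = x^(11/9)/(11/9) + C

Answer: (9/11)·x^(11/9) + C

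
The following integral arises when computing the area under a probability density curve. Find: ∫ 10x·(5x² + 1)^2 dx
Let u=5x² + 1, du=10x dx
∫ u^2 du=u^3/3 + C

Answer: (5x² + 1)^3/3 + C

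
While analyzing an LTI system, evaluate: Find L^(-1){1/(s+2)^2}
L^(-1){1/(s-a)^n}=t^(n-1)·e^(at)/(n-1)!
Here a=-2, n=2: t^1·e^(-2t)/1

Answer: t·e^(-2t)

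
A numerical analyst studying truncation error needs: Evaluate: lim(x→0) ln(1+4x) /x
L'Hôpital (0/0): lim 4/(1+4x) / 1=4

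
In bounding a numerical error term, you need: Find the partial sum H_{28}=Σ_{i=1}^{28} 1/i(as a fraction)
H_28=1+1/2+1/3+...+1/28
=315404588903/80313433200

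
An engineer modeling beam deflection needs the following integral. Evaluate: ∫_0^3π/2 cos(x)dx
Antiderivative: sin(x)
Evaluate at bounds: [sin(1·3π/2)/1] - [sin(1·0)/1]
=((-1) - (0))/1=-1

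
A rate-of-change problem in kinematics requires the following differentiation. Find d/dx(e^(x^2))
Chain rule: d/dx[e^u]=e^u · u' where u=x^2
u'=2x

Answer: 2x·e^(x^2)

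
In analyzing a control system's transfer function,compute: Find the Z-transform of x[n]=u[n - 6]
Using the time-shift property: Z{u[n-6]}=z^(-6)*z/(z-1)
=z^(-5)/(z-1)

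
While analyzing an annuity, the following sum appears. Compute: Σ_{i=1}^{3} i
Using formula: Σ i^1 = n(n+1)/2 = 3·4/2 = 6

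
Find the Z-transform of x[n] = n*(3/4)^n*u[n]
Using the property Z{n*a^n*u[n]}=az/(z-a)^2
With a=3/4: X(z)=(3/4)z/(z - 3/4)^2, |z| > 3/4

Answer: (3/4)z/(z - 3/4)^2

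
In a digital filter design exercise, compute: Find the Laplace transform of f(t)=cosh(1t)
L{cosh(at)} = s/(s²-a²)
L{cosh(1t)} = s/(s²-1)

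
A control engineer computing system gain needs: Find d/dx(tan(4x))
Chain rule: d/dx[tan(u)]=sec²(u)·u' where u=4x
u'=4

Answer: 4·sec²(4x)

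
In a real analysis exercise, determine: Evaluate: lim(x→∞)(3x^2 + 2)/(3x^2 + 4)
Divide numerator and denominator by x^2:
lim (3+2/x^2)/(3+4/x^2)=1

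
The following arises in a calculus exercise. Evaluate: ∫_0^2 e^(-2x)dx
Antiderivative: (1/(-2))e^(-2x)
Evaluate: (1/(-2))(e^-4-1)

Answer: (e^-4-1)/(-2)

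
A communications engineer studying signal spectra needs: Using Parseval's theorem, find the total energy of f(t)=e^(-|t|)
Parseval's theorem: E=integral |f(t)|^2 dt=(1/2pi) integral |F(omega)|^2 domega
E=integral_{-inf}^{inf} e^(-2|t|) dt=2*integral_0^inf e^(-2t) dt=2/(2*1)=1/1

Answer: 1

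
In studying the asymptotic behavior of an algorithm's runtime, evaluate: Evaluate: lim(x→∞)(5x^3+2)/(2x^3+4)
Divide numerator and denominator by x^3:
lim (5+2/x^3)/(2+4/x^3)=5/2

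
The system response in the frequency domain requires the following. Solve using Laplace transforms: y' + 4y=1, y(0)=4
Take L of both sides: sY(s)-4+4Y(s) = 1/s
Y(s)(s+4) = 1/s+4
Y(s) = 1/(s(s+4))+4/(s+4)
Partial fractions: 1/(s(s+4)) = (1/4)/s - (1/4)/(s+4)
So Y(s) = (1/4)/s+(15/4)/(s+4)
Inverse transform (L^(-1){1/s} = 1, L^(-1){1/(s+4)} = e^(-4t)):

Answer: y(t) = 1/4+(15/4)·e^(-4t)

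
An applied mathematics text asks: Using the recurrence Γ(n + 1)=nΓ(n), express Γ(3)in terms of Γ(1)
Γ(3)=2Γ(2)=2·1Γ(1)=...=2!·Γ(1)=2·Γ(1)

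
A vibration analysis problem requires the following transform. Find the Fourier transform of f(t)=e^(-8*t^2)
The Fourier transform of a Gaussian e^(-a*t^2) is sqrt(pi/a)*e^(-omega^2/(4a)).
With a = 8: F(omega) = sqrt(pi/8)*e^(-omega^2/32)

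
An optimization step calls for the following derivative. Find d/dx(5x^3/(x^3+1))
Quotient rule: (f/g)' = (f'g - fg')/g²
f = 5x^3, f' = 15x^2
g = x^3 + 1, g' = 3x^2

Answer: (15x^2·(x^3 + 1) - 15x^5)/(x^3 + 1)²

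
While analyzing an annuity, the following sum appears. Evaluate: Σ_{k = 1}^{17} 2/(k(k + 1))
Partial fractions: 2/(k(k+1))=2/k - 2/(k+1)
Telescoping sum: 2(1-1/18)=2·17/18

Answer: 17/9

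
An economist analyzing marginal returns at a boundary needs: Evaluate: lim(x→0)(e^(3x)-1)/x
L'Hôpital (0/0): lim 3e^(3x)/1 = 3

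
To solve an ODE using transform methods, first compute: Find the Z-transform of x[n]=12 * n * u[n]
Z{n * u[n]} = z/(z-1)^2
By linearity: Z{12 * n * u[n]} = 12z/(z-1)^2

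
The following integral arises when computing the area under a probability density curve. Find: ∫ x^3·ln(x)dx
By parts: u = ln(x), dv = x^3 dx
du = 1/x dx, v = x^4/4
= x^4·ln(x)/4 - ∫ x^3/4 dx
= x^4·ln(x)/4 - x^4/16 + C

Answer: x^4(ln(x)/4 - 1/16) + C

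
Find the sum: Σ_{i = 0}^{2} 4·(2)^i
Geometric series: S = a(1 - r^n)/(1 - r)
a = 4, r = 2, n = 3
S = 4(1-8)/-1 = 28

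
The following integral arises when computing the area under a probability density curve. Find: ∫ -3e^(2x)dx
Since d/dx[e^(2x)]=2e^(2x), we get -3/2 e^(2x)+C

Answer: (-3/2)e^(2x)+C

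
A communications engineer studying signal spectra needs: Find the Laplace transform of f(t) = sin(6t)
L{sin(wt)} = w/(s² + w²)
L{sin(6t)} = 6/(s² + 36)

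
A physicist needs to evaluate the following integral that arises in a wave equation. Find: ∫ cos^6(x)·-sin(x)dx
Let u = cos(x), du = -sin(x) dx
∫ u^6 du = u^7/7+C

Answer: cos^7(x)/7+C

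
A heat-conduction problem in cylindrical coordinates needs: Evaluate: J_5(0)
J_n(0)=0 for all n > 0 (Bessel function of first kind)
J_5(0)=0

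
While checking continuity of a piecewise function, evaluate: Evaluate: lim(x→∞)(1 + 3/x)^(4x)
Rewrite as [(1 + 3/x)^x]^4.
lim(1 + 3/x)^x = e^3, so limit = (e^3)^4 = e^12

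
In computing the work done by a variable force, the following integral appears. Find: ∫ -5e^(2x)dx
Since d/dx[e^(2x)] = 2e^(2x), we get -5/2 e^(2x)+C

Answer: (-5/2)e^(2x)+C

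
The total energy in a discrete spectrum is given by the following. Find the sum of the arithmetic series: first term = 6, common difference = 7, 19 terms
Last term: a_n = 6+(19-1)·7 = 132
Sum = n(a_1+a_n)/2 = 19(6+132)/2 = 1311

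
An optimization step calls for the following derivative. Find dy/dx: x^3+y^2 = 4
Differentiate: 3x^2 + 2y·(dy/dx)=0
dy/dx=-3x^2/(2y)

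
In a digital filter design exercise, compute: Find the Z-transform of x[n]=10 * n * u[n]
Z{n * u[n]}=z/(z-1)^2
By linearity: Z{10 * n * u[n]}=10z/(z-1)^2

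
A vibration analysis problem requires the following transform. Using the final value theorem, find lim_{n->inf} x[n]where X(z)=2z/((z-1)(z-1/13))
Final value theorem: lim x[n]=lim_{z->1} (z-1)*X(z)
(z-1)*X(z)=2z/(z-1/13)
As z->1: 2/(1 - 1/13)=2/(12/13)=13/6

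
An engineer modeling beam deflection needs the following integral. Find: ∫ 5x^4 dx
Using power rule: ∫ 5x^4 dx = 5/5 x^5+C = x^5+C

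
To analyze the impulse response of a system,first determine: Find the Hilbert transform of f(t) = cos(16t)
The Hilbert transform shifts each frequency component by -pi/2.
H{cos(wt)} = sin(wt)
With w = 16: H{cos(16t)} = sin(16t)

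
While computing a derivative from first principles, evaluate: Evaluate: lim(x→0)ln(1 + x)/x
L'Hôpital (0/0): lim 1/(1+x) / 1=1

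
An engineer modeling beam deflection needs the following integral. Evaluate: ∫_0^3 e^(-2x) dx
Antiderivative: (1/(-2))e^(-2x)
Evaluate: (1/(-2))(e^-6 - 1)

Answer: (e^-6 - 1)/(-2)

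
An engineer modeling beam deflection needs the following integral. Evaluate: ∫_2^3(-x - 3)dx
Step 1: Find antiderivative F(x)=(-1/2)x^2 - 3x
Step 2: F(3) - F(2)=-27/2 - (-8)=-11/2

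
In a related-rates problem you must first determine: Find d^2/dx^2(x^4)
Apply power rule 2 times:
d^1: 4x^3
d^2: 12x^2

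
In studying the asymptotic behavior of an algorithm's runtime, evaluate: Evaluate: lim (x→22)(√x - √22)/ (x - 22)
Multiply by conjugate (√x + √22)/(√x + √22):
=(x - 22)/((x - 22)(√x + √22))=1/(√x + √22)
As x → 22: 1/(2√22)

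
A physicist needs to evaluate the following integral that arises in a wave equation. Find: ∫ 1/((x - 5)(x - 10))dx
Partial fractions: 1/((x-5)(x-10))=A/(x-5)+B/(x-10)
A=-1/5, B=1/5
∫ [-1/5· 1/(x-5)+1/5· 1/(x-10)] dx
=(1/5)[ln|x-10| - ln|x-5|]+C

Answer: (1/5)·ln|(x-10)/(x-5)|+C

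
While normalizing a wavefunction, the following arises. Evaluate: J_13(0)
J_n(0) = 0 for all n > 0 (Bessel function of first kind)
J_13(0) = 0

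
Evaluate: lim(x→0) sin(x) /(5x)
L'Hôpital (0/0): lim cos(x)/5 = 1/5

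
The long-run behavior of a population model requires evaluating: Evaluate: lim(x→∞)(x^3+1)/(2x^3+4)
Divide numerator and denominator by x^3:
lim (1 + 1/x^3)/(2 + 4/x^3) = 1/2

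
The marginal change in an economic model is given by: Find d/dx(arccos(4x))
d/dx[arccos(u)] = -u'/√(1-u²), u = 4x, u' = 4

Answer: -4/√(1-16x²)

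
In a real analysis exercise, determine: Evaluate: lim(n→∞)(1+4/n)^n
This is the definition of e^4: lim(1+4/n)^n = e^4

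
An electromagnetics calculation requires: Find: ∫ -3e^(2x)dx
Since d/dx[e^(2x)]=2e^(2x), we get -3/2 e^(2x) + C

Answer: (-3/2)e^(2x) + C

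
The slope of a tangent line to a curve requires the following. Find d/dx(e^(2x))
Chain rule: d/dx[e^u] = e^u · u' where u = 2x
u' = 2

Answer: 2·e^(2x)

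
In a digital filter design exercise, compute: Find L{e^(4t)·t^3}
First shifting: L{e^(at)f(t)}=F(s-a)
L{t^3}=6/s^4
Shift s → s-4: 6/(s-4)^4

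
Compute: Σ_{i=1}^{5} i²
Using formula: Σ i^2 = n(n + 1)(2n + 1)/6 = 5·6·11/6 = 55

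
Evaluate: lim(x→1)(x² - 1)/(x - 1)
Factor: (x² - 1) = (x-1)(x + 1)
Cancel (x-1): lim(x→1) (x + 1) = 2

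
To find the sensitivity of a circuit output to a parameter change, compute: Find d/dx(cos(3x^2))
Chain rule: d/dx[cos(u)] = -sin(u)·u' where u = 3x^2
u' = 6x

Answer: -6x·sin(3x^2)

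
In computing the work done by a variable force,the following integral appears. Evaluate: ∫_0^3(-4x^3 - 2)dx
Step 1: Find antiderivative F(x) = -x^4 - 2x
Step 2: F(3) - F(0) = -87 - (0) = -87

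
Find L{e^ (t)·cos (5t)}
First shifting: L{e^(at)f(t)} = F(s-a)
L{cos(5t)} = s/(s²+25)
Shift: (s-1)/((s-1)²+25)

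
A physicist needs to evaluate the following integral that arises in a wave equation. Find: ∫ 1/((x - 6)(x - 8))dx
Partial fractions: 1/((x-6)(x-8)) = A/(x-6) + B/(x-8)
A = -1/2, B = 1/2
∫ [-1/2· 1/(x-6) + 1/2· 1/(x-8)] dx
= (1/2)[ln|x-8| - ln|x-6|] + C

Answer: (1/2)·ln|(x-8)/(x-6)| + C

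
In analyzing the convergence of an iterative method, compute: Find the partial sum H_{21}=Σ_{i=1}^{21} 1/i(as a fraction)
H_21 = 1 + 1/2 + 1/3 + ... + 1/21
= 18858053/5173168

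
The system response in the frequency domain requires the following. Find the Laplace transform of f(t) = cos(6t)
L{cos(wt)} = s/(s²+w²)
L{cos(6t)} = s/(s²+36)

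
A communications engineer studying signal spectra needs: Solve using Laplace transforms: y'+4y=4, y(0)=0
Take L of both sides: sY(s)-0+4Y(s)=4/s
Y(s)(s+4)=4/s+0
Y(s)=4/(s(s+4))+0/(s+4)
Partial fractions: 4/(s(s+4))=1/s - 1/(s+4)
So Y(s)=1/s - 1/(s+4)
Inverse transform (L^(-1){1/s}=1, L^(-1){1/(s+4)}=e^(-4t)):

Answer: y(t)=1 - e^(-4t)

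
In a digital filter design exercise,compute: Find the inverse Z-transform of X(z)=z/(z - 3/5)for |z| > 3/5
Standard pair: z/(z-a) <-> a^n*u[n] for causal signals
With a=3/5: x[n]=(3/5)^n*u[n]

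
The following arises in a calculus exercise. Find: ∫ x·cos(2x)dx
By parts: u = x, dv = cos(2x) dx
du = dx, v = sin(2x)/2
= x·sin(2x)/2+cos(2x)/2²+C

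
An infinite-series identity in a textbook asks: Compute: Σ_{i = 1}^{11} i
Using formula: Σ i^1 = n(n+1)/2 = 11·12/2 = 66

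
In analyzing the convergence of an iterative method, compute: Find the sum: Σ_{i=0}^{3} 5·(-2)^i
Geometric series: S = a(1 - r^n)/(1 - r)
a = 5, r = -2, n = 4
S = 5(1 - 16)/3 = -25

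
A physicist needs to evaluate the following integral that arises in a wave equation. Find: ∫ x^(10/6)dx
Power rule: ∫ x^(5/3) dx=x^(8/3)/(8/3) + C

Answer: (3/8)·x^(8/3) + C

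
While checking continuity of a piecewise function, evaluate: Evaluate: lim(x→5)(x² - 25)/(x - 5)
Factor: (x² - 25)=(x-5)(x + 5)
Cancel (x-5): lim(x→5) (x + 5)=10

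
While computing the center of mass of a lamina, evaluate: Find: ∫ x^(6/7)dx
Power rule: ∫ x^(6/7) dx=x^(13/7)/(13/7) + C

Answer: (7/13)·x^(13/7) + C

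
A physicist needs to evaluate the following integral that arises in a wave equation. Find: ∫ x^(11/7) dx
Power rule: ∫ x^(11/7) dx=x^(18/7)/(18/7)+C

Answer: (7/18)·x^(18/7)+C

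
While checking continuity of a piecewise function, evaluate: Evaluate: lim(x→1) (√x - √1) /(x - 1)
Multiply by conjugate (√x + √1)/(√x + √1):
=(x - 1)/((x - 1)(√x + √1))=1/(√x + √1)
As x → 1: 1/(2√1)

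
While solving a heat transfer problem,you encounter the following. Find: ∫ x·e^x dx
Integration by parts: u=x, dv=e^x dx
du=dx, v=e^x
=x·e^x - ∫ e^x dx
=x·e^x - e^x+C

Answer: e^x(x - 1)+C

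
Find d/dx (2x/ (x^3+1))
Quotient rule: (f/g)'=(f'g - fg')/g²
f=2x, f'=2
g=x^3+1, g'=3x^2

Answer: (2·(x^3+1)-6x^3)/(x^3+1)²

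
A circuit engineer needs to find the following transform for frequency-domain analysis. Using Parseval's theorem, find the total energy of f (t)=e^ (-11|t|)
Parseval's theorem: E = integral |f(t)|^2 dt = (1/2pi) integral |F(omega)|^2 domega
E = integral_{-inf}^{inf} e^(-22|t|) dt = 2*integral_0^inf e^(-22t) dt = 2/(2*11) = 1/11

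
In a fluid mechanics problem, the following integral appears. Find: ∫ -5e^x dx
Since d/dx[e^x]=+ e^x, we get -5e^x + C

Answer: -5e^x + C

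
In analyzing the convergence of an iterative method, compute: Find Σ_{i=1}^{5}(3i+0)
=3·Σ i+0·5=3·15+0=45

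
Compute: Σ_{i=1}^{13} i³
Using formula: Σ i^3 = [n(n + 1)/2]² = [13·14/2]² = 8281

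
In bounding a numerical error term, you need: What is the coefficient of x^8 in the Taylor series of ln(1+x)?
ln(1+x) = Σ (-1)^(n+1) x^n/n
Coefficient of x^8 = (-1)^9/8 = -1/8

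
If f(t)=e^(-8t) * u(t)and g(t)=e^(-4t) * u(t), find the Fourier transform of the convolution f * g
By the convolution theorem: F{f * g} = F(omega) * G(omega)
F(omega) = 1/(8 + j * omega), G(omega) = 1/(4 + j * omega)
F{f * g} = 1/((8 + j * omega)(4 + j * omega))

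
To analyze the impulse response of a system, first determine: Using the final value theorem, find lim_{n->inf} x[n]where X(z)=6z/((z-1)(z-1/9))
Final value theorem: lim x[n] = lim_{z->1} (z-1) * X(z)
(z-1) * X(z) = 6z/(z-1/9)
As z->1: 6/(1-1/9) = 6/(8/9) = 27/4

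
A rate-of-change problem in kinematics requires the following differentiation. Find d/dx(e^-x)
Chain rule: d/dx[e^u]=e^u · u' where u=-x
u'=-1

Answer: -1·e^-x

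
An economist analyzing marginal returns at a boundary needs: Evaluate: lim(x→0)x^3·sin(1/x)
Squeeze theorem: -|x^3| ≤ x^3·sin(1/x) ≤ |x^3|
Since x^3 → 0 as x → 0, by squeeze theorem the limit is 0

Answer: 0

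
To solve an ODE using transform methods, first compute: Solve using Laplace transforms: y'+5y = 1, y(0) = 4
Take L of both sides: sY(s)-4+5Y(s)=1/s
Y(s)(s+5)=1/s+4
Y(s)=1/(s(s+5))+4/(s+5)
Partial fractions: 1/(s(s+5))=(1/5)/s - (1/5)/(s+5)
So Y(s)=(1/5)/s+(19/5)/(s+5)
Inverse transform (L^(-1){1/s}=1, L^(-1){1/(s+5)}=e^(-5t)):

Answer: y(t)=1/5+(19/5)·e^(-5t)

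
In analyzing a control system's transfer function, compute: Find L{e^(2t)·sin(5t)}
First shifting: L{e^(at)f(t)} = F(s-a)
L{sin(5t)} = 5/(s²+25)
Shift: 5/((s-2)²+25)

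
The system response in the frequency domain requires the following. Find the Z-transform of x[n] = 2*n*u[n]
Z{n*u[n]} = z/(z-1)^2
By linearity: Z{2*n*u[n]} = 2z/(z-1)^2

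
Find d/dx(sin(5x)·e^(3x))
Product rule: (fg)' = f'g+fg'
f = sin(5x), f' = 5·cos(5x)
g = e^(3x), g' = 3·e^(3x)

Answer: 5·cos(5x)·e^(3x)+3·sin(5x)·e^(3x)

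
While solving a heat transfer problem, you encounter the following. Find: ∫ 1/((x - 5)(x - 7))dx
Partial fractions: 1/((x-5)(x-7)) = A/(x-5)+B/(x-7)
A = -1/2, B = 1/2
∫ [-1/2· 1/(x-5)+1/2· 1/(x-7)] dx
= (1/2)[ln|x-7| - ln|x-5|]+C

Answer: (1/2)·ln|(x-7)/(x-5)|+C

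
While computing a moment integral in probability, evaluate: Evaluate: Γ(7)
Γ(n) = (n-1)! for positive integers
Γ(7) = 6! = 720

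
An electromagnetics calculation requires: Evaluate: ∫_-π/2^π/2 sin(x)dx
Antiderivative: -cos(x)
Evaluate at bounds: [-cos(1·π/2)/1] - [-cos(1·-π/2)/1]
= (-(0)+(0))/1 = 0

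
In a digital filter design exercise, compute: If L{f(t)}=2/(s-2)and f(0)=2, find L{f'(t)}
L{f'(t)} = s·F(s) - f(0) = 2s/(s-2)-2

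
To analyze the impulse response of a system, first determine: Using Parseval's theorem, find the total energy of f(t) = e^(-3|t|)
Parseval's theorem: E = integral |f(t)|^2 dt = (1/2pi) integral |F(omega)|^2 domega
E = integral_{-inf}^{inf} e^(-6|t|) dt = 2*integral_0^inf e^(-6t) dt = 2/(2*3) = 1/3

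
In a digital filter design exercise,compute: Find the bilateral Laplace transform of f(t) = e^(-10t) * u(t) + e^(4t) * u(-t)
For e^(-10t)*u(t): L = 1/(s + 10), Re(s) > -10
For e^(4t)*u(-t): L = -1/(s-4), Re(s) < 4
Combined: F(s) = 1/(s + 10) - 1/(s-4), -10 < Re(s) < 4

Answer: 1/(s + 10) - 1/(s-4), ROC: -10 < Re(s) < 4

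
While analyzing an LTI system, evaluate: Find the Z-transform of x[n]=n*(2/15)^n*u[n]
Using the property Z{n*a^n*u[n]}=az/(z-a)^2
With a=2/15: X(z)=(2/15)z/(z - 2/15)^2, |z| > 2/15

Answer: (2/15)z/(z - 2/15)^2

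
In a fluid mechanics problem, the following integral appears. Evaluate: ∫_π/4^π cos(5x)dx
Antiderivative: sin(5x)/5
Evaluate at bounds: [sin(5·π)/5] - [sin(5·π/4)/5]
= ((0) - (-√2/2))/5 = √2/10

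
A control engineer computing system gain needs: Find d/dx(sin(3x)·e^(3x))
Product rule: (fg)' = f'g+fg'
f = sin(3x), f' = 3·cos(3x)
g = e^(3x), g' = 3·e^(3x)

Answer: 3·cos(3x)·e^(3x)+3·sin(3x)·e^(3x)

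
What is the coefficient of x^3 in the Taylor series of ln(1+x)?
ln(1+x)=Σ (-1)^(n+1) x^n/n
Coefficient of x^3=(-1)^4/3=1/3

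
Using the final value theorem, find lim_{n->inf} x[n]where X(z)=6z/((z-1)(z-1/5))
Final value theorem: lim x[n] = lim_{z->1} (z-1)*X(z)
(z-1)*X(z) = 6z/(z-1/5)
As z->1: 6/(1-1/5) = 6/(4/5) = 15/2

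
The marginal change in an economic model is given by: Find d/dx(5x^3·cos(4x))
Product rule: (fg)' = f'g + fg'
f = 5x^3, f' = 15x^2
g = cos(4x), g' = -4·sin(4x)

Answer: 15x^2·cos(4x) - 20x^3·sin(4x)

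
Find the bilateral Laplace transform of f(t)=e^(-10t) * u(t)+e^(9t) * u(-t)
For e^(-10t) * u(t): L=1/(s+10), Re(s) > -10
For e^(9t) * u(-t): L=-1/(s-9), Re(s) < 9
Combined: F(s)=1/(s+10)-1/(s-9), -10 < Re(s) < 9

Answer: 1/(s+10)-1/(s-9), ROC: -10 < Re(s) < 9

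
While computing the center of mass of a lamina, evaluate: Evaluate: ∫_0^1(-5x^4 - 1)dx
Step 1: Find antiderivative F(x)=-x^5 - x
Step 2: F(1) - F(0)=-2 - (0)=-2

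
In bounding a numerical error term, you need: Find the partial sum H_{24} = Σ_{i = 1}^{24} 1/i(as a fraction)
H_24 = 1 + 1/2 + 1/3 + ... + 1/24
= 1347822955/356948592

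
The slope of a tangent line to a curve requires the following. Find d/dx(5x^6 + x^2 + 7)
Power rule: d/dx(ax^n) = n·a·x^(n-1)
Term by term: 30·x^5 + 2·x

Answer: 30x^5 + 2x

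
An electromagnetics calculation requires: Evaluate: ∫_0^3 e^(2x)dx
Antiderivative: (1/2)e^(2x)
Evaluate: (1/2)(e^6-1)

Answer: (e^6-1)/2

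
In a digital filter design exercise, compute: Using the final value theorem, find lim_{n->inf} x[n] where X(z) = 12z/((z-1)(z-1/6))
Final value theorem: lim x[n]=lim_{z->1} (z-1) * X(z)
(z-1) * X(z)=12z/(z-1/6)
As z->1: 12/(1 - 1/6)=12/(5/6)=72/5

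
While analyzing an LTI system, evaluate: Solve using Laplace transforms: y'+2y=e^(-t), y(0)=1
Take L: sY - 1 + 2Y = 1/(s + 1)
Y(s + 2) = 1/(s + 1) + 1
Y = 1/((s + 1)(s + 2)) + 1/(s + 2)
Partial fractions: 1/((s + 1)(s + 2)) = 1/(s + 1) - 1/(s + 2)
So Y = 1/(s + 1)
Inverse Laplace transform (L^(-1){1/(s + 1)} = e^(-t), L^(-1){1/(s + 2)} = e^(-2t)):

Answer: y(t) = 1·e^(-t)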